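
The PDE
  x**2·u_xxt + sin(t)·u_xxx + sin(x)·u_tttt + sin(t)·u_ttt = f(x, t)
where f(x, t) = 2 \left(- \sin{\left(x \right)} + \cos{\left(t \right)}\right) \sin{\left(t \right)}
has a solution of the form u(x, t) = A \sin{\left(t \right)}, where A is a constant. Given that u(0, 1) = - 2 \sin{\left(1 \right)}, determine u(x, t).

Substitute the ansatz u = A \sin{\left(t \right)} into the left-hand side.
Derivatives of the ansatz:
  u_xxt = 0
  u_xxx = 0
  u_tttt = A \sin{\left(t \right)}
  u_ttt = - A \cos{\left(t \right)}
Term by term:
  x**2·u_xxt = 0
  sin(t)·u_xxx = 0
  sin(x)·u_tttt = A \sin{\left(t \right)} \sin{\left(x \right)}
  sin(t)·u_ttt = - A \sin{\left(t \right)} \cos{\left(t \right)}
So the left-hand side equals
  A \sin{\left(t \right)} \sin{\left(x \right)} - A \sin{\left(t \right)} \cos{\left(t \right)}
This must equal f(x, t) identically; expanded, f = - 2 \sin{\left(t \right)} \sin{\left(x \right)} + 2 \sin{\left(t \right)} \cos{\left(t \right)}.
Matching coefficients of the independent functions:
  [\sin{\left(t \right)} \sin{\left(x \right)}]:  A = -2
  [\sin{\left(t \right)} \cos{\left(t \right)}]:  - A = 2
Solving: A = -2.
Check against the point condition:
  u(0, 1) = - 2 \sin{\left(1 \right)}  ⟹  A \sin{\left(1 \right)} = - 2 \sin{\left(1 \right)}  ✓
Hence u(x, t) = - 2 \sin{\left(t \right)}.

Answer: u(x, t) = - 2 \sin{\left(t \right)}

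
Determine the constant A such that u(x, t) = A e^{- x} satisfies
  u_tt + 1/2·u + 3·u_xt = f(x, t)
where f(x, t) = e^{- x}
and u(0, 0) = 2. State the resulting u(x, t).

Substitute the ansatz u = A e^{- x} into the left-hand side.
Derivatives of the ansatz:
  u_tt = 0
  u_xt = 0
Term by term:
  u_tt = 0
  1/2·u = \frac{A e^{- x}}{2}
  3·u_xt = 0
So the left-hand side equals
  \frac{A e^{- x}}{2}
This must equal f(x, t) = e^{- x} identically.
Matching coefficients of the independent functions:
  [e^{- x}]:  \frac{A}{2} = 1
Solving: A = 2.
Check against the point condition:
  u(0, 0) = 2  ⟹  A = 2  ✓
Hence u(x, t) = 2 e^{- x}.

Answer: u(x, t) = 2 e^{- x}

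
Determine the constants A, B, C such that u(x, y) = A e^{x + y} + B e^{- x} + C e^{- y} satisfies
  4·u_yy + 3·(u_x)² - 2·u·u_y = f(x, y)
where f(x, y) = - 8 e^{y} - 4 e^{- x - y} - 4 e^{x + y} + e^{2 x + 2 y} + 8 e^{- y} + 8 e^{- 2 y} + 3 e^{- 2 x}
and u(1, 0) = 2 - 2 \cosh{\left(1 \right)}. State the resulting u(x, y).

Substitute the ansatz u = A e^{x + y} + B e^{- x} + C e^{- y} into the left-hand side.
Derivatives of the ansatz:
  u_yy = A e^{x} e^{y} + C e^{- y}
  u_x = A e^{x} e^{y} - B e^{- x}
  u_y = A e^{x} e^{y} - C e^{- y}
Term by term:
  4·u_yy = 4 A e^{x} e^{y} + 4 C e^{- y}
  3·(u_x)² = 3 A^{2} e^{2 x} e^{2 y} - 6 A B e^{y} + 3 B^{2} e^{- 2 x}
  -2·u·u_y = - 2 A^{2} e^{2 x} e^{2 y} - 2 A B e^{y} + 2 B C e^{- x} e^{- y} + 2 C^{2} e^{- 2 y}
So the left-hand side equals
  A^{2} e^{2 x} e^{2 y} - 8 A B e^{y} + 4 A e^{x} e^{y} + 3 B^{2} e^{- 2 x} + 2 B C e^{- x} e^{- y} + 2 C^{2} e^{- 2 y} + 4 C e^{- y}
This must equal f(x, y) identically; expanded, f = e^{2 x} e^{2 y} - 4 e^{x} e^{y} - 8 e^{y} + 8 e^{- y} + 8 e^{- 2 y} - 4 e^{- x} e^{- y} + 3 e^{- 2 x}.
Matching coefficients of the independent functions:
  [e^{- x} e^{- y}]:  2 B C = -4
  [e^{x} e^{y}]:  4 A = -4
  [e^{2 x} e^{2 y}]:  A^{2} = 1
  [e^{- 2 x}]:  3 B^{2} = 3
  [e^{- 2 y}]:  2 C^{2} = 8
  [e^{- y}]:  4 C = 8
  [e^{y}]:  - 8 A B = -8
Solving: A = -1, B = -1, C = 2.
Check against the point condition:
  u(1, 0) = 2 - 2 \cosh{\left(1 \right)}  ⟹  e A + \frac{B}{e} + C = 2 - 2 \cosh{\left(1 \right)}  ✓
Hence u(x, y) = - e^{x + y} + 2 e^{- y} - e^{- x}.

Answer: u(x, y) = - e^{x + y} + 2 e^{- y} - e^{- x}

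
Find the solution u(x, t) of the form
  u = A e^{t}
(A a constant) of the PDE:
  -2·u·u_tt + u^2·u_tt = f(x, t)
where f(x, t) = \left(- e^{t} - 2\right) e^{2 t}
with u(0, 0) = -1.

Substitute the ansatz u = A e^{t} into the left-hand side.
Derivatives of the ansatz:
  u_tt = A e^{t}
Term by term:
  -2·u·u_tt = - 2 A^{2} e^{2 t}
  u^2·u_tt = A^{3} e^{3 t}
So the left-hand side equals
  A^{3} e^{3 t} - 2 A^{2} e^{2 t}
This must equal f(x, t) = \left(- e^{t} - 2\right) e^{2 t} identically.
Matching coefficients of the independent functions:
  [e^{2 t}]:  - 2 A^{2} = -2
  [e^{3 t}]:  A^{3} = -1
Solving: A = -1.
Check against the point condition:
  u(0, 0) = -1  ⟹  A = -1  ✓
Hence u(x, t) = - e^{t}.

Answer: u(x, t) = - e^{t}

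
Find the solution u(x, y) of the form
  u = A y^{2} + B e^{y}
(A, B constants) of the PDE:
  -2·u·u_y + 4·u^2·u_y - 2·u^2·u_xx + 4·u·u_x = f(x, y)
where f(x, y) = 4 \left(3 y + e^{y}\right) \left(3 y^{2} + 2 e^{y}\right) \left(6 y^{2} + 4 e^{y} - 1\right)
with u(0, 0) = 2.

Answer: u(x, y) = 3 y^{2} + 2 e^{y}

Derivation:
Substitute the ansatz u = A y^{2} + B e^{y} into the left-hand side.
Derivatives of the ansatz:
  u_y = 2 A y + B e^{y}
  u_xx = 0
  u_x = 0
Term by term:
  -2·u·u_y = - 4 A^{2} y^{3} - 2 A B y^{2} e^{y} - 4 A B y e^{y} - 2 B^{2} e^{2 y}
  4·u^2·u_y = 8 A^{3} y^{5} + 4 A^{2} B y^{4} e^{y} + 16 A^{2} B y^{3} e^{y} + 8 A B^{2} y^{2} e^{2 y} + 8 A B^{2} y e^{2 y} + 4 B^{3} e^{3 y}
  -2·u^2·u_xx = 0
  4·u·u_x = 0
So the left-hand side equals
  8 A^{3} y^{5} + 4 A^{2} B y^{4} e^{y} + 16 A^{2} B y^{3} e^{y} - 4 A^{2} y^{3} + 8 A B^{2} y^{2} e^{2 y} + 8 A B^{2} y e^{2 y} - 2 A B y^{2} e^{y} - 4 A B y e^{y} + 4 B^{3} e^{3 y} - 2 B^{2} e^{2 y}
This must equal f(x, y) identically; expanded, f = 216 y^{5} + 72 y^{4} e^{y} + 288 y^{3} e^{y} - 36 y^{3} + 96 y^{2} e^{2 y} - 12 y^{2} e^{y} + 96 y e^{2 y} - 24 y e^{y} + 32 e^{3 y} - 8 e^{2 y}.
Matching coefficients of the independent functions:
  [y^{3}]:  - 4 A^{2} = -36
  [y^{5}]:  8 A^{3} = 216
  [y e^{y}]:  - 4 A B = -24
  [y e^{2 y}, y^{2} e^{2 y}]:  8 A B^{2} = 96
  [y^{2} e^{y}]:  - 2 A B = -12
  [y^{3} e^{y}]:  16 A^{2} B = 288
  [y^{4} e^{y}]:  4 A^{2} B = 72
  [e^{2 y}]:  - 2 B^{2} = -8
  [e^{3 y}]:  4 B^{3} = 32
Solving: A = 3, B = 2.
Check against the point condition:
  u(0, 0) = 2  ⟹  B = 2  ✓
Hence u(x, y) = 3 y^{2} + 2 e^{y}.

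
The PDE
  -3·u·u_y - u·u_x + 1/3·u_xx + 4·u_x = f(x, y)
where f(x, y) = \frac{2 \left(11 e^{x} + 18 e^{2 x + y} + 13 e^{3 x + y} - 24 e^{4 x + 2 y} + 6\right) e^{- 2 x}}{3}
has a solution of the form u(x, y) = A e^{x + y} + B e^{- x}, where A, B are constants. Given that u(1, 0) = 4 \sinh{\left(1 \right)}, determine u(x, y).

Answer: u(x, y) = 2 e^{x + y} - 2 e^{- x}

Derivation:
Substitute the ansatz u = A e^{x + y} + B e^{- x} into the left-hand side.
Derivatives of the ansatz:
  u_y = A e^{x} e^{y}
  u_x = A e^{x} e^{y} - B e^{- x}
  u_xx = A e^{x} e^{y} + B e^{- x}
Term by term:
  -3·u·u_y = - 3 A^{2} e^{2 x} e^{2 y} - 3 A B e^{y}
  -u·u_x = - A^{2} e^{2 x} e^{2 y} + B^{2} e^{- 2 x}
  1/3·u_xx = \frac{A e^{x} e^{y}}{3} + \frac{B e^{- x}}{3}
  4·u_x = 4 A e^{x} e^{y} - 4 B e^{- x}
So the left-hand side equals
  - 4 A^{2} e^{2 x} e^{2 y} - 3 A B e^{y} + \frac{13 A e^{x} e^{y}}{3} + B^{2} e^{- 2 x} - \frac{11 B e^{- x}}{3}
This must equal f(x, y) identically; expanded, f = - 16 e^{2 x} e^{2 y} + \frac{26 e^{x} e^{y}}{3} + 12 e^{y} + \frac{22 e^{- x}}{3} + 4 e^{- 2 x}.
Matching coefficients of the independent functions:
  [e^{x} e^{y}]:  \frac{13 A}{3} = \frac{26}{3}
  [e^{2 x} e^{2 y}]:  - 4 A^{2} = -16
  [e^{- 2 x}]:  B^{2} = 4
  [e^{- x}]:  - \frac{11 B}{3} = \frac{22}{3}
  [e^{y}]:  - 3 A B = 12
Solving: A = 2, B = -2.
Check against the point condition:
  u(1, 0) = 4 \sinh{\left(1 \right)}  ⟹  e A + \frac{B}{e} = 4 \sinh{\left(1 \right)}  ✓
Hence u(x, y) = 2 e^{x + y} - 2 e^{- x}.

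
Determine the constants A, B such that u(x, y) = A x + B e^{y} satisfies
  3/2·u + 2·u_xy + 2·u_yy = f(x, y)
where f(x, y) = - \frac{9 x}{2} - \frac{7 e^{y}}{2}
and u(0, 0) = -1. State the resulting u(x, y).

Substitute the ansatz u = A x + B e^{y} into the left-hand side.
Derivatives of the ansatz:
  u_xy = 0
  u_yy = B e^{y}
Term by term:
  3/2·u = \frac{3 A x}{2} + \frac{3 B e^{y}}{2}
  2·u_xy = 0
  2·u_yy = 2 B e^{y}
So the left-hand side equals
  \frac{3 A x}{2} + \frac{7 B e^{y}}{2}
This must equal f(x, y) = - \frac{9 x}{2} - \frac{7 e^{y}}{2} identically.
Matching coefficients of the independent functions:
  [x]:  \frac{3 A}{2} = - \frac{9}{2}
  [e^{y}]:  \frac{7 B}{2} = - \frac{7}{2}
Solving: A = -3, B = -1.
Check against the point condition:
  u(0, 0) = -1  ⟹  B = -1  ✓
Hence u(x, y) = - 3 x - e^{y}.

Answer: u(x, y) = - 3 x - e^{y}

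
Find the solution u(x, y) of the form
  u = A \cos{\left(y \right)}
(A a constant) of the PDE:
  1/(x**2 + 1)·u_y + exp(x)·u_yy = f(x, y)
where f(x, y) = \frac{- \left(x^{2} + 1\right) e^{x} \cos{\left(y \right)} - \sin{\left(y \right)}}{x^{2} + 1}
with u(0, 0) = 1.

Answer: u(x, y) = \cos{\left(y \right)}

Derivation:
Substitute the ansatz u = A \cos{\left(y \right)} into the left-hand side.
Derivatives of the ansatz:
  u_y = - A \sin{\left(y \right)}
  u_yy = - A \cos{\left(y \right)}
Term by term:
  1/(x**2 + 1)·u_y = - \frac{A \sin{\left(y \right)}}{x^{2} + 1}
  exp(x)·u_yy = - A e^{x} \cos{\left(y \right)}
So the left-hand side equals
  - A e^{x} \cos{\left(y \right)} - \frac{A \sin{\left(y \right)}}{x^{2} + 1}
This must equal f(x, y) identically; expanded, f = - e^{x} \cos{\left(y \right)} - \frac{\sin{\left(y \right)}}{x^{2} + 1}.
Matching coefficients of the independent functions:
  [\frac{\sin{\left(y \right)}}{x^{2} + 1}, e^{x} \cos{\left(y \right)}]:  - A = -1
Solving: A = 1.
Check against the point condition:
  u(0, 0) = 1  ⟹  A = 1  ✓
Hence u(x, y) = \cos{\left(y \right)}.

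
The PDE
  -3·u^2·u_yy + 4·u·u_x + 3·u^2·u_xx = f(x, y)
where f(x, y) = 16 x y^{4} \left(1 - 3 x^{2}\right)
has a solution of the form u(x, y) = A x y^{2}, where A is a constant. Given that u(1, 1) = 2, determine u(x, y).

Substitute the ansatz u = A x y^{2} into the left-hand side.
Derivatives of the ansatz:
  u_yy = 2 A x
  u_x = A y^{2}
  u_xx = 0
Term by term:
  -3·u^2·u_yy = - 6 A^{3} x^{3} y^{4}
  4·u·u_x = 4 A^{2} x y^{4}
  3·u^2·u_xx = 0
So the left-hand side equals
  - 6 A^{3} x^{3} y^{4} + 4 A^{2} x y^{4}
This must equal f(x, y) identically; expanded, f = - 48 x^{3} y^{4} + 16 x y^{4}.
Matching coefficients of the independent functions:
  [x y^{4}]:  4 A^{2} = 16
  [x^{3} y^{4}]:  - 6 A^{3} = -48
Solving: A = 2.
Check against the point condition:
  u(1, 1) = 2  ⟹  A = 2  ✓
Hence u(x, y) = 2 x y^{2}.

Answer: u(x, y) = 2 x y^{2}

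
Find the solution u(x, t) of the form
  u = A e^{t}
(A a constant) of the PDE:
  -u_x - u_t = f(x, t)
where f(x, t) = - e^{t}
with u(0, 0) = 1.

Substitute the ansatz u = A e^{t} into the left-hand side.
Derivatives of the ansatz:
  u_x = 0
  u_t = A e^{t}
Term by term:
  -u_x = 0
  -u_t = - A e^{t}
So the left-hand side equals
  - A e^{t}
This must equal f(x, t) = - e^{t} identically.
Matching coefficients of the independent functions:
  [e^{t}]:  - A = -1
Solving: A = 1.
Check against the point condition:
  u(0, 0) = 1  ⟹  A = 1  ✓
Hence u(x, t) = e^{t}.

Answer: u(x, t) = e^{t}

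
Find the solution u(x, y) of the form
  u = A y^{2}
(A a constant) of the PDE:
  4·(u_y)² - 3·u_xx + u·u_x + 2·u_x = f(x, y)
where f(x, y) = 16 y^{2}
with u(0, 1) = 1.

Substitute the ansatz u = A y^{2} into the left-hand side.
Derivatives of the ansatz:
  u_y = 2 A y
  u_xx = 0
  u_x = 0
Term by term:
  4·(u_y)² = 16 A^{2} y^{2}
  -3·u_xx = 0
  u·u_x = 0
  2·u_x = 0
So the left-hand side equals
  16 A^{2} y^{2}
This must equal f(x, y) = 16 y^{2} identically.
Matching coefficients of the independent functions:
  [y^{2}]:  16 A^{2} = 16
These equations allow (A) = (-1) or (1).
Impose the point condition(s):
  u(0, 1) = 1  ⟹  A = 1
Only A = 1 satisfies everything.
Hence u(x, y) = y^{2}.

Answer: u(x, y) = y^{2}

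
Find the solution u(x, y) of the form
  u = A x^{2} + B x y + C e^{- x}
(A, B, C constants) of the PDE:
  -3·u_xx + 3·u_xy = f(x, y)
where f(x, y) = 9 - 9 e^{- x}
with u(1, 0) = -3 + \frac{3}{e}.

Substitute the ansatz u = A x^{2} + B x y + C e^{- x} into the left-hand side.
Derivatives of the ansatz:
  u_xx = 2 A + C e^{- x}
  u_xy = B
Term by term:
  -3·u_xx = - 6 A - 3 C e^{- x}
  3·u_xy = 3 B
So the left-hand side equals
  - 6 A + 3 B - 3 C e^{- x}
This must equal f(x, y) = 9 - 9 e^{- x} identically.
Matching coefficients of the independent functions:
  [constant term]:  - 6 A + 3 B = 9
  [e^{- x}]:  - 3 C = -9
These equations do not fix every constant; impose the point condition(s):
  u(1, 0) = -3 + \frac{3}{e}  ⟹  A + \frac{C}{e} = -3 + \frac{3}{e}
Solving the combined system: A = -3, B = -3, C = 3.
Hence u(x, y) = - 3 x^{2} - 3 x y + 3 e^{- x}.

Answer: u(x, y) = - 3 x^{2} - 3 x y + 3 e^{- x}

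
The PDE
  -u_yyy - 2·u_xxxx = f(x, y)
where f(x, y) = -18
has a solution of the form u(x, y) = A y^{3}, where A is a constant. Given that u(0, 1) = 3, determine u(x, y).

Substitute the ansatz u = A y^{3} into the left-hand side.
Derivatives of the ansatz:
  u_yyy = 6 A
  u_xxxx = 0
Term by term:
  -u_yyy = - 6 A
  -2·u_xxxx = 0
So the left-hand side equals
  - 6 A
This must equal f(x, y) = -18 identically.
Matching coefficients of the independent functions:
  [constant term]:  - 6 A = -18
Solving: A = 3.
Check against the point condition:
  u(0, 1) = 3  ⟹  A = 3  ✓
Hence u(x, y) = 3 y^{3}.

Answer: u(x, y) = 3 y^{3}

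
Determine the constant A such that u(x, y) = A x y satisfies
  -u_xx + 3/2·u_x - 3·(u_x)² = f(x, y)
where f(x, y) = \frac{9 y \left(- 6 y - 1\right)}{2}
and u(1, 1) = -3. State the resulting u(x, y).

Substitute the ansatz u = A x y into the left-hand side.
Derivatives of the ansatz:
  u_xx = 0
  u_x = A y
Term by term:
  -u_xx = 0
  3/2·u_x = \frac{3 A y}{2}
  -3·(u_x)² = - 3 A^{2} y^{2}
So the left-hand side equals
  - 3 A^{2} y^{2} + \frac{3 A y}{2}
This must equal f(x, y) = \frac{9 y \left(- 6 y - 1\right)}{2} identically.
Matching coefficients of the independent functions:
  [y]:  \frac{3 A}{2} = - \frac{9}{2}
  [y^{2}]:  - 3 A^{2} = -27
Solving: A = -3.
Check against the point condition:
  u(1, 1) = -3  ⟹  A = -3  ✓
Hence u(x, y) = - 3 x y.

Answer: u(x, y) = - 3 x y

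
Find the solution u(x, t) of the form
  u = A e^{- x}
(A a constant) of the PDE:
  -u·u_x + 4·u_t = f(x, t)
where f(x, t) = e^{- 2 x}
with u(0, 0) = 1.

Answer: u(x, t) = e^{- x}

Derivation:
Substitute the ansatz u = A e^{- x} into the left-hand side.
Derivatives of the ansatz:
  u_x = - A e^{- x}
  u_t = 0
Term by term:
  -u·u_x = A^{2} e^{- 2 x}
  4·u_t = 0
So the left-hand side equals
  A^{2} e^{- 2 x}
This must equal f(x, t) = e^{- 2 x} identically.
Matching coefficients of the independent functions:
  [e^{- 2 x}]:  A^{2} = 1
These equations allow (A) = (-1) or (1).
Impose the point condition(s):
  u(0, 0) = 1  ⟹  A = 1
Only A = 1 satisfies everything.
Hence u(x, t) = e^{- x}.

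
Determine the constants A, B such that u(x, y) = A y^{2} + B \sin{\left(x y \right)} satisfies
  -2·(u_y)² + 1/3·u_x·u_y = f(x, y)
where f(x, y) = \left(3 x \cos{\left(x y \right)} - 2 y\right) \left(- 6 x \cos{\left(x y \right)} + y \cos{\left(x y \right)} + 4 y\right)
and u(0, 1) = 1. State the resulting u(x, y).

Substitute the ansatz u = A y^{2} + B \sin{\left(x y \right)} into the left-hand side.
Derivatives of the ansatz:
  u_y = 2 A y + B x \cos{\left(x y \right)}
  u_x = B y \cos{\left(x y \right)}
Term by term:
  -2·(u_y)² = - 8 A^{2} y^{2} - 8 A B x y \cos{\left(x y \right)} - 2 B^{2} x^{2} \cos^{2}{\left(x y \right)}
  1/3·u_x·u_y = \frac{2 A B y^{2} \cos{\left(x y \right)}}{3} + \frac{B^{2} x y \cos^{2}{\left(x y \right)}}{3}
So the left-hand side equals
  - 8 A^{2} y^{2} - 8 A B x y \cos{\left(x y \right)} + \frac{2 A B y^{2} \cos{\left(x y \right)}}{3} - 2 B^{2} x^{2} \cos^{2}{\left(x y \right)} + \frac{B^{2} x y \cos^{2}{\left(x y \right)}}{3}
This must equal f(x, y) identically; expanded, f = - 18 x^{2} \cos^{2}{\left(x y \right)} + 3 x y \cos^{2}{\left(x y \right)} + 24 x y \cos{\left(x y \right)} - 2 y^{2} \cos{\left(x y \right)} - 8 y^{2}.
Matching coefficients of the independent functions:
  [y^{2}]:  - 8 A^{2} = -8
  [x^{2} \cos^{2}{\left(x y \right)}]:  - 2 B^{2} = -18
  [y^{2} \cos{\left(x y \right)}]:  \frac{2 A B}{3} = -2
  [x y \cos{\left(x y \right)}]:  - 8 A B = 24
  [x y \cos^{2}{\left(x y \right)}]:  \frac{B^{2}}{3} = 3
These equations allow (A, B) = (-1, 3) or (1, -3).
Impose the point condition(s):
  u(0, 1) = 1  ⟹  A = 1
Only A = 1, B = -3 satisfies everything.
Hence u(x, y) = y^{2} - 3 \sin{\left(x y \right)}.

Answer: u(x, y) = y^{2} - 3 \sin{\left(x y \right)}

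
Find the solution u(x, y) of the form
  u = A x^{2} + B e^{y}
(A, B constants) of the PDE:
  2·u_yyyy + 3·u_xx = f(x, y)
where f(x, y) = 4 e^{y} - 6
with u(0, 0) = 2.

Substitute the ansatz u = A x^{2} + B e^{y} into the left-hand side.
Derivatives of the ansatz:
  u_yyyy = B e^{y}
  u_xx = 2 A
Term by term:
  2·u_yyyy = 2 B e^{y}
  3·u_xx = 6 A
So the left-hand side equals
  6 A + 2 B e^{y}
This must equal f(x, y) = 4 e^{y} - 6 identically.
Matching coefficients of the independent functions:
  [constant term]:  6 A = -6
  [e^{y}]:  2 B = 4
Solving: A = -1, B = 2.
Check against the point condition:
  u(0, 0) = 2  ⟹  B = 2  ✓
Hence u(x, y) = - x^{2} + 2 e^{y}.

Answer: u(x, y) = - x^{2} + 2 e^{y}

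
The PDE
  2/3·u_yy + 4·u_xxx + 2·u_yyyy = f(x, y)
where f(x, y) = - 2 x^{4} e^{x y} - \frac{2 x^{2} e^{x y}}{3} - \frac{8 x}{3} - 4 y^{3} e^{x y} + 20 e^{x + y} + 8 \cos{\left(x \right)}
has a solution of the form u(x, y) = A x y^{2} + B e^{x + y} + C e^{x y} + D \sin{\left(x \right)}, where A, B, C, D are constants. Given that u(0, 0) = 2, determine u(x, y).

Answer: u(x, y) = - 2 x y^{2} - e^{x y} + 3 e^{x + y} - 2 \sin{\left(x \right)}

Derivation:
Substitute the ansatz u = A x y^{2} + B e^{x + y} + C e^{x y} + D \sin{\left(x \right)} into the left-hand side.
Derivatives of the ansatz:
  u_yy = 2 A x + B e^{x} e^{y} + C x^{2} e^{x y}
  u_xxx = B e^{x} e^{y} + C y^{3} e^{x y} - D \cos{\left(x \right)}
  u_yyyy = B e^{x} e^{y} + C x^{4} e^{x y}
Term by term:
  2/3·u_yy = \frac{4 A x}{3} + \frac{2 B e^{x} e^{y}}{3} + \frac{2 C x^{2} e^{x y}}{3}
  4·u_xxx = 4 B e^{x} e^{y} + 4 C y^{3} e^{x y} - 4 D \cos{\left(x \right)}
  2·u_yyyy = 2 B e^{x} e^{y} + 2 C x^{4} e^{x y}
So the left-hand side equals
  \frac{4 A x}{3} + \frac{20 B e^{x} e^{y}}{3} + 2 C x^{4} e^{x y} + \frac{2 C x^{2} e^{x y}}{3} + 4 C y^{3} e^{x y} - 4 D \cos{\left(x \right)}
This must equal f(x, y) identically; expanded, f = - 2 x^{4} e^{x y} - \frac{2 x^{2} e^{x y}}{3} - \frac{8 x}{3} - 4 y^{3} e^{x y} + 20 e^{x} e^{y} + 8 \cos{\left(x \right)}.
Matching coefficients of the independent functions:
  [x]:  \frac{4 A}{3} = - \frac{8}{3}
  [x^{2} e^{x y}]:  \frac{2 C}{3} = - \frac{2}{3}
  [x^{4} e^{x y}]:  2 C = -2
  [y^{3} e^{x y}]:  4 C = -4
  [e^{x} e^{y}]:  \frac{20 B}{3} = 20
  [\cos{\left(x \right)}]:  - 4 D = 8
Solving: A = -2, B = 3, C = -1, D = -2.
Check against the point condition:
  u(0, 0) = 2  ⟹  B + C = 2  ✓
Hence u(x, y) = - 2 x y^{2} - e^{x y} + 3 e^{x + y} - 2 \sin{\left(x \right)}.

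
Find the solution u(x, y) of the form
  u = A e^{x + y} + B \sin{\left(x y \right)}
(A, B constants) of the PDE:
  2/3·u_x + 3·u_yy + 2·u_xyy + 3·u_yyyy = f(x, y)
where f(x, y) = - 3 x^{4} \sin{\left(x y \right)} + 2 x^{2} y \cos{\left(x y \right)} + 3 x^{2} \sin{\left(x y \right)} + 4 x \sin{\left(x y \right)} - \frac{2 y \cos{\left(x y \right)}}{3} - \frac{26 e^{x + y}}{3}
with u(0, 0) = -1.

Answer: u(x, y) = - e^{x + y} - \sin{\left(x y \right)}

Derivation:
Substitute the ansatz u = A e^{x + y} + B \sin{\left(x y \right)} into the left-hand side.
Derivatives of the ansatz:
  u_x = A e^{x} e^{y} + B y \cos{\left(x y \right)}
  u_yy = A e^{x} e^{y} - B x^{2} \sin{\left(x y \right)}
  u_xyy = A e^{x} e^{y} - B x^{2} y \cos{\left(x y \right)} - 2 B x \sin{\left(x y \right)}
  u_yyyy = A e^{x} e^{y} + B x^{4} \sin{\left(x y \right)}
Term by term:
  2/3·u_x = \frac{2 A e^{x} e^{y}}{3} + \frac{2 B y \cos{\left(x y \right)}}{3}
  3·u_yy = 3 A e^{x} e^{y} - 3 B x^{2} \sin{\left(x y \right)}
  2·u_xyy = 2 A e^{x} e^{y} - 2 B x^{2} y \cos{\left(x y \right)} - 4 B x \sin{\left(x y \right)}
  3·u_yyyy = 3 A e^{x} e^{y} + 3 B x^{4} \sin{\left(x y \right)}
So the left-hand side equals
  \frac{26 A e^{x} e^{y}}{3} + 3 B x^{4} \sin{\left(x y \right)} - 2 B x^{2} y \cos{\left(x y \right)} - 3 B x^{2} \sin{\left(x y \right)} - 4 B x \sin{\left(x y \right)} + \frac{2 B y \cos{\left(x y \right)}}{3}
This must equal f(x, y) identically; expanded, f = - 3 x^{4} \sin{\left(x y \right)} + 2 x^{2} y \cos{\left(x y \right)} + 3 x^{2} \sin{\left(x y \right)} + 4 x \sin{\left(x y \right)} - \frac{2 y \cos{\left(x y \right)}}{3} - \frac{26 e^{x} e^{y}}{3}.
Matching coefficients of the independent functions:
  [x \sin{\left(x y \right)}]:  - 4 B = 4
  [x^{2} \sin{\left(x y \right)}]:  - 3 B = 3
  [x^{4} \sin{\left(x y \right)}]:  3 B = -3
  [y \cos{\left(x y \right)}]:  \frac{2 B}{3} = - \frac{2}{3}
  [e^{x} e^{y}]:  \frac{26 A}{3} = - \frac{26}{3}
  [x^{2} y \cos{\left(x y \right)}]:  - 2 B = 2
Solving: A = -1, B = -1.
Check against the point condition:
  u(0, 0) = -1  ⟹  A = -1  ✓
Hence u(x, y) = - e^{x + y} - \sin{\left(x y \right)}.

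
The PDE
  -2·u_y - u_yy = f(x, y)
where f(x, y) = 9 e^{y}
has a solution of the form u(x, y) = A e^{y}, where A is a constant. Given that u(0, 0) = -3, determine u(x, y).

Substitute the ansatz u = A e^{y} into the left-hand side.
Derivatives of the ansatz:
  u_y = A e^{y}
  u_yy = A e^{y}
Term by term:
  -2·u_y = - 2 A e^{y}
  -u_yy = - A e^{y}
So the left-hand side equals
  - 3 A e^{y}
This must equal f(x, y) = 9 e^{y} identically.
Matching coefficients of the independent functions:
  [e^{y}]:  - 3 A = 9
Solving: A = -3.
Check against the point condition:
  u(0, 0) = -3  ⟹  A = -3  ✓
Hence u(x, y) = - 3 e^{y}.

Answer: u(x, y) = - 3 e^{y}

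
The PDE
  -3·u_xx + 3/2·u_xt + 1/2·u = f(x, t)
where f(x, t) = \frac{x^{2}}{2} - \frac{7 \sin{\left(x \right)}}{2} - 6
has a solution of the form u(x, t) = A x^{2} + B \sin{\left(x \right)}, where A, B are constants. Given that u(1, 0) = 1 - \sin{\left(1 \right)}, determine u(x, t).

Substitute the ansatz u = A x^{2} + B \sin{\left(x \right)} into the left-hand side.
Derivatives of the ansatz:
  u_xx = 2 A - B \sin{\left(x \right)}
  u_xt = 0
Term by term:
  -3·u_xx = - 6 A + 3 B \sin{\left(x \right)}
  3/2·u_xt = 0
  1/2·u = \frac{A x^{2}}{2} + \frac{B \sin{\left(x \right)}}{2}
So the left-hand side equals
  \frac{A x^{2}}{2} - 6 A + \frac{7 B \sin{\left(x \right)}}{2}
This must equal f(x, t) = \frac{x^{2}}{2} - \frac{7 \sin{\left(x \right)}}{2} - 6 identically.
Matching coefficients of the independent functions:
  [constant term]:  - 6 A = -6
  [x^{2}]:  \frac{A}{2} = \frac{1}{2}
  [\sin{\left(x \right)}]:  \frac{7 B}{2} = - \frac{7}{2}
Solving: A = 1, B = -1.
Check against the point condition:
  u(1, 0) = 1 - \sin{\left(1 \right)}  ⟹  A + B \sin{\left(1 \right)} = 1 - \sin{\left(1 \right)}  ✓
Hence u(x, t) = x^{2} - \sin{\left(x \right)}.

Answer: u(x, t) = x^{2} - \sin{\left(x \right)}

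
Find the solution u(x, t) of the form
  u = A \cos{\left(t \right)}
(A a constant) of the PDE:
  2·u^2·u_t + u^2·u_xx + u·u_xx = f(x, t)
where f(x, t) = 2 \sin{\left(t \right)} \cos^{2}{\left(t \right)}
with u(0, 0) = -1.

Substitute the ansatz u = A \cos{\left(t \right)} into the left-hand side.
Derivatives of the ansatz:
  u_t = - A \sin{\left(t \right)}
  u_xx = 0
Term by term:
  2·u^2·u_t = - 2 A^{3} \sin{\left(t \right)} \cos^{2}{\left(t \right)}
  u^2·u_xx = 0
  u·u_xx = 0
So the left-hand side equals
  - 2 A^{3} \sin{\left(t \right)} \cos^{2}{\left(t \right)}
This must equal f(x, t) = 2 \sin{\left(t \right)} \cos^{2}{\left(t \right)} identically.
Matching coefficients of the independent functions:
  [\sin{\left(t \right)} \cos^{2}{\left(t \right)}]:  - 2 A^{3} = 2
Solving: A = -1.
Check against the point condition:
  u(0, 0) = -1  ⟹  A = -1  ✓
Hence u(x, t) = - \cos{\left(t \right)}.

Answer: u(x, t) = - \cos{\left(t \right)}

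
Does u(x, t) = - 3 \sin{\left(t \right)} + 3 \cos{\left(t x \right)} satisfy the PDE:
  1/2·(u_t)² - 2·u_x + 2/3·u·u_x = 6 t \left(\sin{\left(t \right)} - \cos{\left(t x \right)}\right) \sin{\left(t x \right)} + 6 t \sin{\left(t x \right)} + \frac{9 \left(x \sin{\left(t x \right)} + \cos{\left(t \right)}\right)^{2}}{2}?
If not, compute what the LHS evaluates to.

Evaluate each term of the left-hand side for u = - 3 \sin{\left(t \right)} + 3 \cos{\left(t x \right)}.
Derivatives:
  u_t = - 3 x \sin{\left(t x \right)} - 3 \cos{\left(t \right)}
  u_x = - 3 t \sin{\left(t x \right)}
Terms:
  1/2·(u_t)² = \frac{9 \left(x \sin{\left(t x \right)} + \cos{\left(t \right)}\right)^{2}}{2}
  -2·u_x = 6 t \sin{\left(t x \right)}
  2/3·u·u_x = 6 t \left(\sin{\left(t \right)} - \cos{\left(t x \right)}\right) \sin{\left(t x \right)}
Sum: LHS = 6 t \left(\sin{\left(t \right)} - \cos{\left(t x \right)}\right) \sin{\left(t x \right)} + 6 t \sin{\left(t x \right)} + \frac{9 \left(x \sin{\left(t x \right)} + \cos{\left(t \right)}\right)^{2}}{2}
This is exactly the given right-hand side, so u is a solution.

Answer: Yes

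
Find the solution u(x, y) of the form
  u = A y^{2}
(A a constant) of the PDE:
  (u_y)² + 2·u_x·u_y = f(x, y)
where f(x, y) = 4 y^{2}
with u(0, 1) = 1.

Substitute the ansatz u = A y^{2} into the left-hand side.
Derivatives of the ansatz:
  u_y = 2 A y
  u_x = 0
Term by term:
  (u_y)² = 4 A^{2} y^{2}
  2·u_x·u_y = 0
So the left-hand side equals
  4 A^{2} y^{2}
This must equal f(x, y) = 4 y^{2} identically.
Matching coefficients of the independent functions:
  [y^{2}]:  4 A^{2} = 4
These equations allow (A) = (-1) or (1).
Impose the point condition(s):
  u(0, 1) = 1  ⟹  A = 1
Only A = 1 satisfies everything.
Hence u(x, y) = y^{2}.

Answer: u(x, y) = y^{2}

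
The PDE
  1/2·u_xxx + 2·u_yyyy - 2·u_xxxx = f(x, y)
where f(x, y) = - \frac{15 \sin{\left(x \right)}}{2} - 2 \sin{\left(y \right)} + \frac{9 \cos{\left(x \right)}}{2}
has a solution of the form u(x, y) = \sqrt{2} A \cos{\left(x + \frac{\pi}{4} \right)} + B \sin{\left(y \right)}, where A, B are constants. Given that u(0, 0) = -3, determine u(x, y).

Answer: u(x, y) = - \sin{\left(y \right)} - 3 \sqrt{2} \cos{\left(x + \frac{\pi}{4} \right)}

Derivation:
Substitute the ansatz u = \sqrt{2} A \cos{\left(x + \frac{\pi}{4} \right)} + B \sin{\left(y \right)} into the left-hand side.
Derivatives of the ansatz:
  u_xxx = \sqrt{2} A \sin{\left(x + \frac{\pi}{4} \right)}
  u_yyyy = B \sin{\left(y \right)}
  u_xxxx = \sqrt{2} A \cos{\left(x + \frac{\pi}{4} \right)}
Term by term:
  1/2·u_xxx = \frac{\sqrt{2} A \sin{\left(x + \frac{\pi}{4} \right)}}{2}
  2·u_yyyy = 2 B \sin{\left(y \right)}
  -2·u_xxxx = - 2 \sqrt{2} A \cos{\left(x + \frac{\pi}{4} \right)}
So the left-hand side equals
  \frac{\sqrt{2} A \sin{\left(x + \frac{\pi}{4} \right)}}{2} - 2 \sqrt{2} A \cos{\left(x + \frac{\pi}{4} \right)} + 2 B \sin{\left(y \right)}
This must equal f(x, y) identically; expanded, f = - 2 \sin{\left(y \right)} - \frac{3 \sqrt{2} \sin{\left(x + \frac{\pi}{4} \right)}}{2} + 6 \sqrt{2} \cos{\left(x + \frac{\pi}{4} \right)}.
Matching coefficients of the independent functions:
  [\sqrt{2} \sin{\left(x + \frac{\pi}{4} \right)}]:  \frac{A}{2} = - \frac{3}{2}
  [\sqrt{2} \cos{\left(x + \frac{\pi}{4} \right)}]:  - 2 A = 6
  [\sin{\left(y \right)}]:  2 B = -2
Solving: A = -3, B = -1.
Check against the point condition:
  u(0, 0) = -3  ⟹  A = -3  ✓
Hence u(x, y) = - \sin{\left(y \right)} - 3 \sqrt{2} \cos{\left(x + \frac{\pi}{4} \right)}.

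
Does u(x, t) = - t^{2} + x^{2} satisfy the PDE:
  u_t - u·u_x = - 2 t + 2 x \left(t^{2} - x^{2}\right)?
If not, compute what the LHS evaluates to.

Answer: Yes

Derivation:
Evaluate each term of the left-hand side for u = - t^{2} + x^{2}.
Derivatives:
  u_t = - 2 t
  u_x = 2 x
Terms:
  u_t = - 2 t
  -u·u_x = 2 x \left(t^{2} - x^{2}\right)
Sum: LHS = - 2 t + 2 x \left(t^{2} - x^{2}\right)
This is exactly the given right-hand side, so u is a solution.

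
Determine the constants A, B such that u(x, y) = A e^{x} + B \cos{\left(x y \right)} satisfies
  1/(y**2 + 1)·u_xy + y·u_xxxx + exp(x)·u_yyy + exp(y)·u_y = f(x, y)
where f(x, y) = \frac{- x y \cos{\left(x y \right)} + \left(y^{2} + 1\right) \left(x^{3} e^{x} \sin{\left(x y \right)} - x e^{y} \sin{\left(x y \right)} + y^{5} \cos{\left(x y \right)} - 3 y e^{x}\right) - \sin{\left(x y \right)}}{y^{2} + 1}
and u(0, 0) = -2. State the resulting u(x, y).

Answer: u(x, y) = - 3 e^{x} + \cos{\left(x y \right)}

Derivation:
Substitute the ansatz u = A e^{x} + B \cos{\left(x y \right)} into the left-hand side.
Derivatives of the ansatz:
  u_xy = - B x y \cos{\left(x y \right)} - B \sin{\left(x y \right)}
  u_xxxx = A e^{x} + B y^{4} \cos{\left(x y \right)}
  u_yyy = B x^{3} \sin{\left(x y \right)}
  u_y = - B x \sin{\left(x y \right)}
Term by term:
  1/(y**2 + 1)·u_xy = - \frac{B x y \cos{\left(x y \right)}}{y^{2} + 1} - \frac{B \sin{\left(x y \right)}}{y^{2} + 1}
  y·u_xxxx = A y e^{x} + B y^{5} \cos{\left(x y \right)}
  exp(x)·u_yyy = B x^{3} e^{x} \sin{\left(x y \right)}
  exp(y)·u_y = - B x e^{y} \sin{\left(x y \right)}
So the left-hand side equals
  A y e^{x} + B x^{3} e^{x} \sin{\left(x y \right)} - \frac{B x y \cos{\left(x y \right)}}{y^{2} + 1} - B x e^{y} \sin{\left(x y \right)} + B y^{5} \cos{\left(x y \right)} - \frac{B \sin{\left(x y \right)}}{y^{2} + 1}
This must equal f(x, y) identically; expanded, f = x^{3} e^{x} \sin{\left(x y \right)} - \frac{x y \cos{\left(x y \right)}}{y^{2} + 1} - x e^{y} \sin{\left(x y \right)} + y^{5} \cos{\left(x y \right)} - 3 y e^{x} - \frac{\sin{\left(x y \right)}}{y^{2} + 1}.
Matching coefficients of the independent functions:
  [y e^{x}]:  A = -3
  [y^{5} \cos{\left(x y \right)}, x^{3} e^{x} \sin{\left(x y \right)}]:  B = 1
  [\frac{\sin{\left(x y \right)}}{y^{2} + 1}, x e^{y} \sin{\left(x y \right)}, \frac{x y \cos{\left(x y \right)}}{y^{2} + 1}]:  - B = -1
Solving: A = -3, B = 1.
Check against the point condition:
  u(0, 0) = -2  ⟹  A + B = -2  ✓
Hence u(x, y) = - 3 e^{x} + \cos{\left(x y \right)}.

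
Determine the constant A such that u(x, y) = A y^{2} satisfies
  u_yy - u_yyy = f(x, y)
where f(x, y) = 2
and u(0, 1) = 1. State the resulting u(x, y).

Answer: u(x, y) = y^{2}

Derivation:
Substitute the ansatz u = A y^{2} into the left-hand side.
Derivatives of the ansatz:
  u_yy = 2 A
  u_yyy = 0
Term by term:
  u_yy = 2 A
  -u_yyy = 0
So the left-hand side equals
  2 A
This must equal f(x, y) = 2 identically.
Matching coefficients of the independent functions:
  [constant term]:  2 A = 2
Solving: A = 1.
Check against the point condition:
  u(0, 1) = 1  ⟹  A = 1  ✓
Hence u(x, y) = y^{2}.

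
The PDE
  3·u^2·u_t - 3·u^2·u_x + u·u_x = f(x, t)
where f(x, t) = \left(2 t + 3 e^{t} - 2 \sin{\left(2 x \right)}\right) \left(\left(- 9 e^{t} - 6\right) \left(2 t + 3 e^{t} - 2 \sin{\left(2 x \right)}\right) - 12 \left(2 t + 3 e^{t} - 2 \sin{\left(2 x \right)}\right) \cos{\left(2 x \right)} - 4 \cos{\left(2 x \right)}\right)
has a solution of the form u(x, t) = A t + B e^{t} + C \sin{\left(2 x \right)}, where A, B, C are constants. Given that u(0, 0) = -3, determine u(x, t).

Substitute the ansatz u = A t + B e^{t} + C \sin{\left(2 x \right)} into the left-hand side.
Derivatives of the ansatz:
  u_t = A + B e^{t}
  u_x = 2 C \cos{\left(2 x \right)}
Term by term:
  3·u^2·u_t = 3 A^{3} t^{2} + 3 A^{2} B t^{2} e^{t} + 6 A^{2} B t e^{t} + 6 A^{2} C t \sin{\left(2 x \right)} + 6 A B^{2} t e^{2 t} + 3 A B^{2} e^{2 t} + 6 A B C t e^{t} \sin{\left(2 x \right)} + 6 A B C e^{t} \sin{\left(2 x \right)} + 3 A C^{2} \sin^{2}{\left(2 x \right)} + 3 B^{3} e^{3 t} + 6 B^{2} C e^{2 t} \sin{\left(2 x \right)} + 3 B C^{2} e^{t} \sin^{2}{\left(2 x \right)}
  -3·u^2·u_x = - 6 A^{2} C t^{2} \cos{\left(2 x \right)} - 12 A B C t e^{t} \cos{\left(2 x \right)} - 12 A C^{2} t \sin{\left(2 x \right)} \cos{\left(2 x \right)} - 6 B^{2} C e^{2 t} \cos{\left(2 x \right)} - 12 B C^{2} e^{t} \sin{\left(2 x \right)} \cos{\left(2 x \right)} - 6 C^{3} \sin^{2}{\left(2 x \right)} \cos{\left(2 x \right)}
  u·u_x = 2 A C t \cos{\left(2 x \right)} + 2 B C e^{t} \cos{\left(2 x \right)} + 2 C^{2} \sin{\left(2 x \right)} \cos{\left(2 x \right)}
So the left-hand side equals
  3 A^{3} t^{2} + 3 A^{2} B t^{2} e^{t} + 6 A^{2} B t e^{t} - 6 A^{2} C t^{2} \cos{\left(2 x \right)} + 6 A^{2} C t \sin{\left(2 x \right)} + 6 A B^{2} t e^{2 t} + 3 A B^{2} e^{2 t} + 6 A B C t e^{t} \sin{\left(2 x \right)} - 12 A B C t e^{t} \cos{\left(2 x \right)} + 6 A B C e^{t} \sin{\left(2 x \right)} - 12 A C^{2} t \sin{\left(2 x \right)} \cos{\left(2 x \right)} + 3 A C^{2} \sin^{2}{\left(2 x \right)} + 2 A C t \cos{\left(2 x \right)} + 3 B^{3} e^{3 t} + 6 B^{2} C e^{2 t} \sin{\left(2 x \right)} - 6 B^{2} C e^{2 t} \cos{\left(2 x \right)} + 3 B C^{2} e^{t} \sin^{2}{\left(2 x \right)} - 12 B C^{2} e^{t} \sin{\left(2 x \right)} \cos{\left(2 x \right)} + 2 B C e^{t} \cos{\left(2 x \right)} - 6 C^{3} \sin^{2}{\left(2 x \right)} \cos{\left(2 x \right)} + 2 C^{2} \sin{\left(2 x \right)} \cos{\left(2 x \right)}
This must equal f(x, t) identically; expanded, f = - 36 t^{2} e^{t} - 48 t^{2} \cos{\left(2 x \right)} - 24 t^{2} - 108 t e^{2 t} + 72 t e^{t} \sin{\left(2 x \right)} - 144 t e^{t} \cos{\left(2 x \right)} - 72 t e^{t} + 96 t \sin{\left(2 x \right)} \cos{\left(2 x \right)} + 48 t \sin{\left(2 x \right)} - 8 t \cos{\left(2 x \right)} - 81 e^{3 t} + 108 e^{2 t} \sin{\left(2 x \right)} - 108 e^{2 t} \cos{\left(2 x \right)} - 54 e^{2 t} - 36 e^{t} \sin^{2}{\left(2 x \right)} + 144 e^{t} \sin{\left(2 x \right)} \cos{\left(2 x \right)} + 72 e^{t} \sin{\left(2 x \right)} - 12 e^{t} \cos{\left(2 x \right)} - 48 \sin^{2}{\left(2 x \right)} \cos{\left(2 x \right)} - 24 \sin^{2}{\left(2 x \right)} + 8 \sin{\left(2 x \right)} \cos{\left(2 x \right)}.
Matching coefficients of the independent functions:
(each divided by its leading coefficient; functions giving the same equation are listed together)
  [t^{2}]:  A^{3} + 8 = 0
  [t e^{t}, t^{2} e^{t}]:  A^{2} B + 12 = 0
  [t e^{2 t}, e^{2 t}]:  A B^{2} + 18 = 0
  [t \sin{\left(2 x \right)}, t^{2} \cos{\left(2 x \right)}]:  A^{2} C - 8 = 0
  [t \cos{\left(2 x \right)}]:  A C + 4 = 0
  [e^{t} \sin{\left(2 x \right)}, t e^{t} \sin{\left(2 x \right)}, t e^{t} \cos{\left(2 x \right)}]:  A B C - 12 = 0
  [e^{t} \sin^{2}{\left(2 x \right)}, e^{t} \sin{\left(2 x \right)} \cos{\left(2 x \right)}]:  B C^{2} + 12 = 0
  [e^{t} \cos{\left(2 x \right)}]:  B C + 6 = 0
  [e^{2 t} \sin{\left(2 x \right)}, e^{2 t} \cos{\left(2 x \right)}]:  B^{2} C - 18 = 0
  [\sin{\left(2 x \right)} \cos{\left(2 x \right)}]:  C^{2} - 4 = 0
  [\sin^{2}{\left(2 x \right)} \cos{\left(2 x \right)}]:  C^{3} - 8 = 0
  [t \sin{\left(2 x \right)} \cos{\left(2 x \right)}, \sin^{2}{\left(2 x \right)}]:  A C^{2} + 8 = 0
  [e^{3 t}]:  B^{3} + 27 = 0
Solving: A = -2, B = -3, C = 2.
Check against the point condition:
  u(0, 0) = -3  ⟹  B = -3  ✓
Hence u(x, t) = - 2 t - 3 e^{t} + 2 \sin{\left(2 x \right)}.

Answer: u(x, t) = - 2 t - 3 e^{t} + 2 \sin{\left(2 x \right)}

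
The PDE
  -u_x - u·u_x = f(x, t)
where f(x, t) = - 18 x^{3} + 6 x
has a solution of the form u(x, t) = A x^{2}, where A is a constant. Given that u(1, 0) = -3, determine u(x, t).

Answer: u(x, t) = - 3 x^{2}

Derivation:
Substitute the ansatz u = A x^{2} into the left-hand side.
Derivatives of the ansatz:
  u_x = 2 A x
Term by term:
  -u_x = - 2 A x
  -u·u_x = - 2 A^{2} x^{3}
So the left-hand side equals
  - 2 A^{2} x^{3} - 2 A x
This must equal f(x, t) = - 18 x^{3} + 6 x identically.
Matching coefficients of the independent functions:
  [x]:  - 2 A = 6
  [x^{3}]:  - 2 A^{2} = -18
Solving: A = -3.
Check against the point condition:
  u(1, 0) = -3  ⟹  A = -3  ✓
Hence u(x, t) = - 3 x^{2}.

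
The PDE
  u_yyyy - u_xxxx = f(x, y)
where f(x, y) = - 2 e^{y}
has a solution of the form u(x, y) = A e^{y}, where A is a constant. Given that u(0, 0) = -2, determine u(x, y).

Substitute the ansatz u = A e^{y} into the left-hand side.
Derivatives of the ansatz:
  u_yyyy = A e^{y}
  u_xxxx = 0
Term by term:
  u_yyyy = A e^{y}
  -u_xxxx = 0
So the left-hand side equals
  A e^{y}
This must equal f(x, y) = - 2 e^{y} identically.
Matching coefficients of the independent functions:
  [e^{y}]:  A = -2
Solving: A = -2.
Check against the point condition:
  u(0, 0) = -2  ⟹  A = -2  ✓
Hence u(x, y) = - 2 e^{y}.

Answer: u(x, y) = - 2 e^{y}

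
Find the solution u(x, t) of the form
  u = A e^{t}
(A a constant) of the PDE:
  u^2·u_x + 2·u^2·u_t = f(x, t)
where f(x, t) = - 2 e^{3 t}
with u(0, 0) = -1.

Substitute the ansatz u = A e^{t} into the left-hand side.
Derivatives of the ansatz:
  u_x = 0
  u_t = A e^{t}
Term by term:
  u^2·u_x = 0
  2·u^2·u_t = 2 A^{3} e^{3 t}
So the left-hand side equals
  2 A^{3} e^{3 t}
This must equal f(x, t) = - 2 e^{3 t} identically.
Matching coefficients of the independent functions:
  [e^{3 t}]:  2 A^{3} = -2
Solving: A = -1.
Check against the point condition:
  u(0, 0) = -1  ⟹  A = -1  ✓
Hence u(x, t) = - e^{t}.

Answer: u(x, t) = - e^{t}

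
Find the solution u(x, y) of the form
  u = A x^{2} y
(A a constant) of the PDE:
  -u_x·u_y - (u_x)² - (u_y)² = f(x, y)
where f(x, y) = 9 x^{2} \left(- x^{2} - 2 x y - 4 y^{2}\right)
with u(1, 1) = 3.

Substitute the ansatz u = A x^{2} y into the left-hand side.
Derivatives of the ansatz:
  u_x = 2 A x y
  u_y = A x^{2}
Term by term:
  -u_x·u_y = - 2 A^{2} x^{3} y
  -(u_x)² = - 4 A^{2} x^{2} y^{2}
  -(u_y)² = - A^{2} x^{4}
So the left-hand side equals
  - A^{2} x^{4} - 2 A^{2} x^{3} y - 4 A^{2} x^{2} y^{2}
This must equal f(x, y) identically; expanded, f = - 9 x^{4} - 18 x^{3} y - 36 x^{2} y^{2}.
Matching coefficients of the independent functions:
  [x^{4}]:  - A^{2} = -9
  [x^{2} y^{2}]:  - 4 A^{2} = -36
  [x^{3} y]:  - 2 A^{2} = -18
These equations allow (A) = (-3) or (3).
Impose the point condition(s):
  u(1, 1) = 3  ⟹  A = 3
Only A = 3 satisfies everything.
Hence u(x, y) = 3 x^{2} y.

Answer: u(x, y) = 3 x^{2} y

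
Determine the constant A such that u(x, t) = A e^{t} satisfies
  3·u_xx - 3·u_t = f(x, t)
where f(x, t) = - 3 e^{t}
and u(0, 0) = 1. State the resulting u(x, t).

Answer: u(x, t) = e^{t}

Derivation:
Substitute the ansatz u = A e^{t} into the left-hand side.
Derivatives of the ansatz:
  u_xx = 0
  u_t = A e^{t}
Term by term:
  3·u_xx = 0
  -3·u_t = - 3 A e^{t}
So the left-hand side equals
  - 3 A e^{t}
This must equal f(x, t) = - 3 e^{t} identically.
Matching coefficients of the independent functions:
  [e^{t}]:  - 3 A = -3
Solving: A = 1.
Check against the point condition:
  u(0, 0) = 1  ⟹  A = 1  ✓
Hence u(x, t) = e^{t}.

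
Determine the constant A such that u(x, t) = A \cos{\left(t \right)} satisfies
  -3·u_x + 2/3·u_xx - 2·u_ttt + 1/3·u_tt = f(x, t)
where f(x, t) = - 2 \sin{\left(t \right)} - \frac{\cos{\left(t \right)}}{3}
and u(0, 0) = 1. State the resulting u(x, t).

Substitute the ansatz u = A \cos{\left(t \right)} into the left-hand side.
Derivatives of the ansatz:
  u_x = 0
  u_xx = 0
  u_ttt = A \sin{\left(t \right)}
  u_tt = - A \cos{\left(t \right)}
Term by term:
  -3·u_x = 0
  2/3·u_xx = 0
  -2·u_ttt = - 2 A \sin{\left(t \right)}
  1/3·u_tt = - \frac{A \cos{\left(t \right)}}{3}
So the left-hand side equals
  - 2 A \sin{\left(t \right)} - \frac{A \cos{\left(t \right)}}{3}
This must equal f(x, t) = - 2 \sin{\left(t \right)} - \frac{\cos{\left(t \right)}}{3} identically.
Matching coefficients of the independent functions:
  [\sin{\left(t \right)}]:  - 2 A = -2
  [\cos{\left(t \right)}]:  - \frac{A}{3} = - \frac{1}{3}
Solving: A = 1.
Check against the point condition:
  u(0, 0) = 1  ⟹  A = 1  ✓
Hence u(x, t) = \cos{\left(t \right)}.

Answer: u(x, t) = \cos{\left(t \right)}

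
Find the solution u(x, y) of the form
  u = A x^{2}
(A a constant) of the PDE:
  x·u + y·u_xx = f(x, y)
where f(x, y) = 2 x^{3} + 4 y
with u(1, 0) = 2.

Substitute the ansatz u = A x^{2} into the left-hand side.
Derivatives of the ansatz:
  u_xx = 2 A
Term by term:
  x·u = A x^{3}
  y·u_xx = 2 A y
So the left-hand side equals
  A x^{3} + 2 A y
This must equal f(x, y) = 2 x^{3} + 4 y identically.
Matching coefficients of the independent functions:
  [x^{3}]:  A = 2
  [y]:  2 A = 4
Solving: A = 2.
Check against the point condition:
  u(1, 0) = 2  ⟹  A = 2  ✓
Hence u(x, y) = 2 x^{2}.

Answer: u(x, y) = 2 x^{2}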